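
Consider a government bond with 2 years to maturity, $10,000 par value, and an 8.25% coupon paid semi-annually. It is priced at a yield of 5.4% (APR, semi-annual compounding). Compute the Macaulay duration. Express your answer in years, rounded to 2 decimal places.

Periodic yield y = 0.027. Discount each cash flow and weight by its period:
  t   CF        PV=CF/(1+0.027)^t    t·PV
  1       412.50       401.6553       401.6553
  2       412.50       391.0957       782.1914
  3       412.50       380.8138     1,142.4413
  4    10,412.50     9,359.9438    37,439.7751
  Σ                 10,533.5086    39,766.0631
Price P = Σ PV = 10,533.5086.
Macaulay duration = Σ(t·PV) / P = 39,766.0631 / 10,533.5086 = 3.77520 half-year periods.
In years: 3.77520 / 2 = 1.88760 years.

1.89 years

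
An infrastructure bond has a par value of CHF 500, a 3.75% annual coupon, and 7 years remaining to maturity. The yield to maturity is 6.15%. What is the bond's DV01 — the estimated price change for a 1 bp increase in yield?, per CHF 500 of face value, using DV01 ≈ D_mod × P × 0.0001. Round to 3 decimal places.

Periodic yield y = 0.0615.
  t   CF        PV=CF/(1+0.0615)^t    t·PV
  1        18.75        17.6637        17.6637
  2        18.75        16.6403        33.2806
  3        18.75        15.6762        47.0287
  4        18.75        14.7680        59.0719
  5        18.75        13.9124        69.5619
  6        18.75        13.1063        78.6380
  7       518.75       341.6002     2,391.2014
  Σ                    433.3671     2,696.4462
P = 433.3671; D_Mac = 6.22208 yrs; D_mod = 5.86160 yrs.
DV01 ≈ 5.86160 × 433.3671 × 0.0001 = 0.254022.

CHF 0.254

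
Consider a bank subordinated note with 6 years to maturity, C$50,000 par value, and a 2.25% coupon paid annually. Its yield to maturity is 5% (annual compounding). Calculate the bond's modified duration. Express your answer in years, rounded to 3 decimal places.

Periodic yield y = 0.05. First find Macaulay duration:
  t   CF        PV=CF/(1+0.05)^t    t·PV
  1     1,125.00     1,071.4286     1,071.4286
  2     1,125.00     1,020.4082     2,040.8163
  3     1,125.00       971.8173     2,915.4519
  4     1,125.00       925.5403     3,702.1611
  5     1,125.00       881.4669     4,407.3347
  6    51,125.00    38,150.2622   228,901.5729
  Σ                 43,020.9234   243,038.7655
P = 43,020.9234; Macaulay duration = 243,038.7655 / 43,020.9234 = 5.64932 years.
Modified duration = D_Mac / (1 + y) = 5.64932 / 1.05 = 5.38030 years.

5.380 years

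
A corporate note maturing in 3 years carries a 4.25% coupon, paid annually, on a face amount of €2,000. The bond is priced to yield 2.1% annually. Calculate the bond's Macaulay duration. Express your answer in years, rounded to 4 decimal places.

2.8832 years

Periodic yield y = 0.021. Discount each cash flow and weight by its year:
  t   CF        PV=CF/(1+0.021)^t    t·PV
  1        85.00        83.2517        83.2517
  2        85.00        81.5394       163.0788
  3     2,085.00     1,958.9747     5,876.9242
  Σ                  2,123.7658     6,123.2547
Price P = Σ PV = 2,123.7658.
Macaulay duration = Σ(t·PV) / P = 6,123.2547 / 2,123.7658 = 2.88321 years.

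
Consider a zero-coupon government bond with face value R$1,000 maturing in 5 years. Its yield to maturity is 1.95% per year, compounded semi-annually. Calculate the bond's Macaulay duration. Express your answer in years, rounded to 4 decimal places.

A zero-coupon bond has a single cash flow at maturity, so its Macaulay duration equals its maturity: 5 years.
(Equivalently: 10 semi-annual periods ÷ 2 = 5 years.)

5.0000 years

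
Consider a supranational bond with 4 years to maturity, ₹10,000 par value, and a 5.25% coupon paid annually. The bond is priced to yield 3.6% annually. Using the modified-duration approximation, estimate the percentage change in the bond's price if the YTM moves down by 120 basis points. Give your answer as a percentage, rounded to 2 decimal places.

+4.31%

Periodic yield y = 0.036. Modified duration first:
  t   CF        PV=CF/(1+0.036)^t    t·PV
  1       525.00       506.7568       506.7568
  2       525.00       489.1474       978.2949
  3       525.00       472.1500     1,416.4501
  4    10,525.00     9,136.5678    36,546.2713
  Σ                 10,604.6221    39,447.7731
P = 10,604.6221; D_Mac = 3.71987 yrs; D_mod = 3.71987/(1+0.036) = 3.59060 yrs.
ΔP/P ≈ -D_mod · Δy = -3.59060 × (-0.012) = +0.043087 = +4.3087%.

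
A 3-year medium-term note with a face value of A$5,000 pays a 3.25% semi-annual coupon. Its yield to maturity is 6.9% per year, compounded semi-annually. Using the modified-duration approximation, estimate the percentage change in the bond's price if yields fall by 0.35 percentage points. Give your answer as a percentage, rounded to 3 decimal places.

Periodic yield y = 0.0345. Modified duration first:
  t   CF        PV=CF/(1+0.0345)^t    t·PV
  1        81.25        78.5404        78.5404
  2        81.25        75.9211       151.8422
  3        81.25        73.3892       220.1675
  4        81.25        70.9417       283.7667
  5        81.25        68.5758       342.8790
  6     5,081.25     4,145.6019    24,873.6113
  Σ                  4,512.9699    25,950.8070
P = 4,512.9699; D_Mac = 5.75027 half-year periods = 2.87514 yrs; D_mod = 2.87514/(1+0.0345) = 2.77925 yrs.
ΔP/P ≈ -D_mod · Δy = -2.77925 × (-0.0035) = +0.009727 = +0.9727%.

+0.973%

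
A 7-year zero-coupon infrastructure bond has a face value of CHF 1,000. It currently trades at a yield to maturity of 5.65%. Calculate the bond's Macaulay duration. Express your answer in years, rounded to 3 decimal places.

7.000 years

A zero-coupon bond has a single cash flow at maturity, so its Macaulay duration equals its maturity: 7 years.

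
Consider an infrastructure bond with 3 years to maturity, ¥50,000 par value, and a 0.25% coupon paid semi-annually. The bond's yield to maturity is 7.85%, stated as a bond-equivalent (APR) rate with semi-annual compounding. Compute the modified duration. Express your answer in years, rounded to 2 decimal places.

2.88 years

Periodic yield y = 0.03925. First find Macaulay duration:
  t   CF        PV=CF/(1+0.03925)^t    t·PV
  1        62.50        60.1395        60.1395
  2        62.50        57.8682       115.7364
  3        62.50        55.6827       167.0480
  4        62.50        53.5797       214.3186
  5        62.50        51.5561       257.7804
  6    50,062.50    39,736.7491   238,420.4947
  Σ                 40,015.5752   239,235.5175
P = 40,015.5752; Macaulay duration = 239,235.5175 / 40,015.5752 = 5.97856 half-year periods = 2.98928 years.
Modified duration = D_Mac / (1 + y) = 2.98928 / 1.03925 = 2.87638 years.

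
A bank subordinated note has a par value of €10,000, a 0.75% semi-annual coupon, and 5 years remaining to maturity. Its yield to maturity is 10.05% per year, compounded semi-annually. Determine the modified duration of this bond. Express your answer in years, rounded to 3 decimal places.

4.656 years

Periodic yield y = 0.05025. First find Macaulay duration:
  t   CF        PV=CF/(1+0.05025)^t    t·PV
  1        37.50        35.7058        35.7058
  2        37.50        33.9974        67.9948
  3        37.50        32.3708        97.1123
  4        37.50        30.8220       123.2879
  5        37.50        29.3473       146.7364
  6        37.50        27.9431       167.6588
  7        37.50        26.6062       186.2432
  8        37.50        25.3332       202.6655
  9        37.50        24.1211       217.0899
  10   10,037.50     6,147.5017    61,475.0168
  Σ                  6,413.7485    62,719.5114
P = 6,413.7485; Macaulay duration = 62,719.5114 / 6,413.7485 = 9.77892 half-year periods = 4.88946 years.
Modified duration = D_Mac / (1 + y) = 4.88946 / 1.05025 = 4.65552 years.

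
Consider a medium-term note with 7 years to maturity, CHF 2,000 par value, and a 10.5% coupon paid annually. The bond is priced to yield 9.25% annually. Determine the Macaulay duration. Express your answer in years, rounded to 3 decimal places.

Periodic yield y = 0.0925. Discount each cash flow and weight by its year:
  t   CF        PV=CF/(1+0.0925)^t    t·PV
  1       210.00       192.2197       192.2197
  2       210.00       175.9448       351.8896
  3       210.00       161.0479       483.1436
  4       210.00       147.4122       589.6489
  5       210.00       134.9311       674.6555
  6       210.00       123.5067       741.0404
  7     2,210.00     1,189.7129     8,327.9900
  Σ                  2,124.7752    11,360.5876
Price P = Σ PV = 2,124.7752.
Macaulay duration = Σ(t·PV) / P = 11,360.5876 / 2,124.7752 = 5.34672 years.

5.347 years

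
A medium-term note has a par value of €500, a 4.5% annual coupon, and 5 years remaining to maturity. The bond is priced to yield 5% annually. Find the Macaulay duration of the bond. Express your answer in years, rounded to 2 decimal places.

4.58 years

Periodic yield y = 0.05. Discount each cash flow and weight by its year:
  t   CF        PV=CF/(1+0.05)^t    t·PV
  1        22.50        21.4286        21.4286
  2        22.50        20.4082        40.8163
  3        22.50        19.4363        58.3090
  4        22.50        18.5108        74.0432
  5       522.50       409.3924     2,046.9621
  Σ                    489.1763     2,241.5593
Price P = Σ PV = 489.1763.
Macaulay duration = Σ(t·PV) / P = 2,241.5593 / 489.1763 = 4.58231 years.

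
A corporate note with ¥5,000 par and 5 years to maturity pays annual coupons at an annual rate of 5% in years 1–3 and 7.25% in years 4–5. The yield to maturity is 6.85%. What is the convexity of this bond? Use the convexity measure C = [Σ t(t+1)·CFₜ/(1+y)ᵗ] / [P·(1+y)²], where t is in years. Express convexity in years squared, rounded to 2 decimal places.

22.93

With y = 0.0685:
  t   CF        PV=CF/(1+0.0685)^t    t·PV        t(t+1)·PV
  1       250.00       233.9729       233.9729         467.9457
  2       250.00       218.9732       437.9464       1,313.8392
  3       250.00       204.9351       614.8054       2,459.2217
  4       362.50       278.1057     1,112.4228       5,562.1142
  5     5,362.50     3,850.3009    19,251.5046     115,509.0275
  Σ                  4,786.2878    21,650.6521     125,312.1482
P = 4,786.2878.
Convexity = Σ t(t+1)·PV / [P·(1+y)²] = 125,312.1482 / (4,786.2878 × 1.141692) = 22.93218.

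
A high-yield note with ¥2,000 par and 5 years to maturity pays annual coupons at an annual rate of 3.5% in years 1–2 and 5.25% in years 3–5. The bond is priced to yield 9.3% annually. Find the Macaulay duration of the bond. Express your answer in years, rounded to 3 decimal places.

4.590 years

Periodic yield y = 0.093. Discount each cash flow and weight by its year:
  t   CF        PV=CF/(1+0.093)^t    t·PV
  1        70.00        64.0439        64.0439
  2        70.00        58.5946       117.1892
  3       105.00        80.4135       241.2404
  4       105.00        73.5713       294.2853
  5     2,105.00     1,349.4329     6,747.1644
  Σ                  1,626.0562     7,463.9234
Price P = Σ PV = 1,626.0562.
Macaulay duration = Σ(t·PV) / P = 7,463.9234 / 1,626.0562 = 4.59020 years.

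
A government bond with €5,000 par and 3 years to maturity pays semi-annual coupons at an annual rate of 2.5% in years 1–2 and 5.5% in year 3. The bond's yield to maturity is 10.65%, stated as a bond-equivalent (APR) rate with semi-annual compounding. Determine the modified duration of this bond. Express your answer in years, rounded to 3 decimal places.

Periodic yield y = 0.05325. First find Macaulay duration:
  t   CF        PV=CF/(1+0.05325)^t    t·PV
  1        62.50        59.3401        59.3401
  2        62.50        56.3400       112.6801
  3        62.50        53.4916       160.4748
  4        62.50        50.7872       203.1487
  5       137.50       106.0829       530.4145
  6     5,137.50     3,763.2496    22,579.4978
  Σ                  4,089.2915    23,645.5560
P = 4,089.2915; Macaulay duration = 23,645.5560 / 4,089.2915 = 5.78231 half-year periods = 2.89116 years.
Modified duration = D_Mac / (1 + y) = 2.89116 / 1.05325 = 2.74499 years.

2.745 years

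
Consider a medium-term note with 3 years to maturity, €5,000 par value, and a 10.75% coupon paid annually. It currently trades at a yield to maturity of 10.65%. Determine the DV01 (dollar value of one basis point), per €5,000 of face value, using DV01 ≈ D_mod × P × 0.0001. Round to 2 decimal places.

€1.23

Periodic yield y = 0.1065.
  t   CF        PV=CF/(1+0.1065)^t    t·PV
  1       537.50       485.7659       485.7659
  2       537.50       439.0112       878.0225
  3     5,537.50     4,087.5162    12,262.5485
  Σ                  5,012.2933    13,626.3369
P = 5,012.2933; D_Mac = 2.71858 yrs; D_mod = 2.45692 yrs.
DV01 ≈ 2.45692 × 5,012.2933 × 0.0001 = 1.231481.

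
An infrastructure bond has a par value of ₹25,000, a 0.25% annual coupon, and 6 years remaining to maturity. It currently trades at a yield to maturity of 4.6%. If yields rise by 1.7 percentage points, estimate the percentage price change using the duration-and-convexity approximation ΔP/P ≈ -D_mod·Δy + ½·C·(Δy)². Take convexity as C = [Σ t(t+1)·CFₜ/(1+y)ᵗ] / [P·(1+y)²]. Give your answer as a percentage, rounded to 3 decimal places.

With y = 0.046:
  t   CF        PV=CF/(1+0.046)^t    t·PV        t(t+1)·PV
  1        62.50        59.7514        59.7514         119.5029
  2        62.50        57.1237       114.2475         342.7425
  3        62.50        54.6116       163.8348         655.3393
  4        62.50        52.2100       208.8398       1,044.1990
  5        62.50        49.9139       249.5696       1,497.4173
  6    25,062.50    19,135.2563   114,811.5376     803,680.7631
  Σ                 19,408.8669   115,607.7807     807,339.9640
P = 19,408.8669; D_Mac = 5.95644 yrs; D_mod = 5.69449 yrs; C = 38.01832.
Duration effect: -5.69449 × (+0.017) = -0.096806
Convexity effect: 0.5 × 38.01832 × (0.017)² = +0.0054936
ΔP/P ≈ -0.096806 + 0.0054936 = -0.091313 = -9.1313%.

-9.131%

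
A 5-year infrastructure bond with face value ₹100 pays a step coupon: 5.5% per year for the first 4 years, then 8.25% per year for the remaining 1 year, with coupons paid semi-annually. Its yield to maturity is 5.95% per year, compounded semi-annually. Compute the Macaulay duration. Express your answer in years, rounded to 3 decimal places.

4.439 years

Periodic yield y = 0.02975. Discount each cash flow and weight by its period:
  t   CF        PV=CF/(1+0.02975)^t    t·PV
  1        2.750         2.6706         2.6706
  2        2.750         2.5934         5.1868
  3        2.750         2.5185         7.5554
  4        2.750         2.4457         9.7829
  5        2.750         2.3751        11.8753
  6        2.750         2.3064        13.8386
  7        2.750         2.2398        15.6786
  8        2.750         2.1751        17.4008
  9        4.125         3.1684        28.5155
  10     104.125        77.6671       776.6709
  Σ                    100.1600       889.1752
Price P = Σ PV = 100.1600.
Macaulay duration = Σ(t·PV) / P = 889.1752 / 100.1600 = 8.87755 half-year periods.
In years: 8.87755 / 2 = 4.43877 years.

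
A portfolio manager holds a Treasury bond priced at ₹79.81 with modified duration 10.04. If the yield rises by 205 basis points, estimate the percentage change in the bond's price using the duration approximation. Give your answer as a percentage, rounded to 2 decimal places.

-20.58%

Duration approximation: ΔP/P ≈ -D_mod · Δy = -10.04 × (+0.0205) = -0.205820.
As a percentage: -20.5820%.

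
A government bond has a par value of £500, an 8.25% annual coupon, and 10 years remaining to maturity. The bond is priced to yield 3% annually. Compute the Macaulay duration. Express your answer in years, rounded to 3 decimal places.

Periodic yield y = 0.03. Discount each cash flow and weight by its year:
  t   CF        PV=CF/(1+0.03)^t    t·PV
  1        41.25        40.0485        40.0485
  2        41.25        38.8821        77.7642
  3        41.25        37.7496       113.2488
  4        41.25        36.6501       146.6004
  5        41.25        35.5826       177.9131
  6        41.25        34.5462       207.2774
  7        41.25        33.5400       234.7802
  8        41.25        32.5631       260.5050
  9        41.25        31.6147       284.5322
  10      541.25       402.7408     4,027.4083
  Σ                    723.9178     5,570.0780
Price P = Σ PV = 723.9178.
Macaulay duration = Σ(t·PV) / P = 5,570.0780 / 723.9178 = 7.69435 years.

7.694 years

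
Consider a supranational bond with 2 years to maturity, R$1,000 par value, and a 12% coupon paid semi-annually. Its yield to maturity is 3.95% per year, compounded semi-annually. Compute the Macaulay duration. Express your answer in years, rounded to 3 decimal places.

Periodic yield y = 0.01975. Discount each cash flow and weight by its period:
  t   CF        PV=CF/(1+0.01975)^t    t·PV
  1        60.00        58.8380        58.8380
  2        60.00        57.6984       115.3968
  3        60.00        56.5809       169.7428
  4     1,060.00       980.2368     3,920.9473
  Σ                  1,153.3541     4,264.9248
Price P = Σ PV = 1,153.3541.
Macaulay duration = Σ(t·PV) / P = 4,264.9248 / 1,153.3541 = 3.69785 half-year periods.
In years: 3.69785 / 2 = 1.84892 years.

1.849 years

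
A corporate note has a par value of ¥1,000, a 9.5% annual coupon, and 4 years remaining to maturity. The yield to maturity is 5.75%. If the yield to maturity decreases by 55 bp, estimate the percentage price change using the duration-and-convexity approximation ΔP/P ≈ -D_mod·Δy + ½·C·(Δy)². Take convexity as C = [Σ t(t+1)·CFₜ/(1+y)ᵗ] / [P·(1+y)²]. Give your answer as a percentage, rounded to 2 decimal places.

With y = 0.0575:
  t   CF        PV=CF/(1+0.0575)^t    t·PV        t(t+1)·PV
  1        95.00        89.8345        89.8345         179.6690
  2        95.00        84.9499       169.8998         509.6994
  3        95.00        80.3309       240.9926         963.9705
  4     1,095.00       875.5735     3,502.2940      17,511.4702
  Σ                  1,130.6888     4,003.0210      19,164.8091
P = 1,130.6888; D_Mac = 3.54034 yrs; D_mod = 3.34784 yrs; C = 15.15656.
Duration effect: -3.34784 × (-0.0055) = +0.018413
Convexity effect: 0.5 × 15.15656 × (-0.0055)² = +0.0002292
ΔP/P ≈ +0.018413 + 0.0002292 = +0.018642 = +1.8642%.

+1.86%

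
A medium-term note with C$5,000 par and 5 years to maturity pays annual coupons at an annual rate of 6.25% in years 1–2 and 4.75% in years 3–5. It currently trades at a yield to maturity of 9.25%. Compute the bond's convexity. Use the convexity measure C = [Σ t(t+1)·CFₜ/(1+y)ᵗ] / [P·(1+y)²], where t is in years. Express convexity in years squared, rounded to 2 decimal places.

21.35

With y = 0.0925:
  t   CF        PV=CF/(1+0.0925)^t    t·PV        t(t+1)·PV
  1       312.50       286.0412       286.0412         572.0824
  2       312.50       261.8226       523.6452       1,570.9356
  3       237.50       182.1375       546.4124       2,185.6495
  4       237.50       166.7162       666.8648       3,334.3242
  5     5,237.50     3,365.2459    16,826.2297     100,957.3779
  Σ                  4,261.9634    18,849.1933     108,620.3696
P = 4,261.9634.
Convexity = Σ t(t+1)·PV / [P·(1+y)²] = 108,620.3696 / (4,261.9634 × 1.193556) = 21.35299.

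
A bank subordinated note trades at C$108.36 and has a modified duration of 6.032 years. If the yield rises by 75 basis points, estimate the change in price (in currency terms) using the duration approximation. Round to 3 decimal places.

-C$4.902

Duration approximation: ΔP/P ≈ -D_mod · Δy = -6.032 × (+0.0075) = -0.045240.
ΔP ≈ 108.36 × (-0.045240) = -4.9022064.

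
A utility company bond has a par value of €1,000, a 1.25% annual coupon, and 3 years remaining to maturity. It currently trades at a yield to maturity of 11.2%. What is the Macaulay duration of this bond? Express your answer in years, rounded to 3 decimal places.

2.957 years

Periodic yield y = 0.112. Discount each cash flow and weight by its year:
  t   CF        PV=CF/(1+0.112)^t    t·PV
  1        12.50        11.2410        11.2410
  2        12.50        10.1088        20.2176
  3     1,012.50       736.3439     2,209.0316
  Σ                    757.6937     2,240.4902
Price P = Σ PV = 757.6937.
Macaulay duration = Σ(t·PV) / P = 2,240.4902 / 757.6937 = 2.95699 years.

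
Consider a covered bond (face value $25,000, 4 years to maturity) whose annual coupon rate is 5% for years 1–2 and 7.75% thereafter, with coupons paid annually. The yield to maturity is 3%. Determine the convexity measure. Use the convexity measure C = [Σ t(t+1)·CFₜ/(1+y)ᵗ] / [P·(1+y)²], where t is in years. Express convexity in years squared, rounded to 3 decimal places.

With y = 0.03:
  t   CF        PV=CF/(1+0.03)^t    t·PV        t(t+1)·PV
  1     1,250.00     1,213.5922     1,213.5922       2,427.1845
  2     1,250.00     1,178.2449     2,356.4898       7,069.4693
  3     1,937.50     1,773.0870     5,319.2609      21,277.0436
  4    26,937.50    23,933.6199    95,734.4794     478,672.3971
  Σ                 28,098.5439   104,623.8223     509,446.0944
P = 28,098.5439.
Convexity = Σ t(t+1)·PV / [P·(1+y)²] = 509,446.0944 / (28,098.5439 × 1.060900) = 17.08992.

17.090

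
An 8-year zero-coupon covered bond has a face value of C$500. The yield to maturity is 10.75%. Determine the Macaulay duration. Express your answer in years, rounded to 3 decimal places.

A zero-coupon bond has a single cash flow at maturity, so its Macaulay duration equals its maturity: 8 years.

8.000 years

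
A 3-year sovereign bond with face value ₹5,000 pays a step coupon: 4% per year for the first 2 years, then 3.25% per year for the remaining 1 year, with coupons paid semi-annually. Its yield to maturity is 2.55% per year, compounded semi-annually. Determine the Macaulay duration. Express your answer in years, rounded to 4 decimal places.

2.8609 years

Periodic yield y = 0.01275. Discount each cash flow and weight by its period:
  t   CF        PV=CF/(1+0.01275)^t    t·PV
  1       100.00        98.7411        98.7411
  2       100.00        97.4980       194.9959
  3       100.00        96.2705       288.8115
  4       100.00        95.0585       380.2340
  5        81.25        76.2627       381.3134
  6     5,081.25     4,709.3075    28,255.8452
  Σ                  5,173.1382    29,599.9411
Price P = Σ PV = 5,173.1382.
Macaulay duration = Σ(t·PV) / P = 29,599.9411 / 5,173.1382 = 5.72185 half-year periods.
In years: 5.72185 / 2 = 2.86093 years.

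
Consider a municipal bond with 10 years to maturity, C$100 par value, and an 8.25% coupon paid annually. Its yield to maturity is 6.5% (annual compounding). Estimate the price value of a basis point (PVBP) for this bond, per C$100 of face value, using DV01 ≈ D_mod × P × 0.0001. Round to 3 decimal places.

Periodic yield y = 0.065.
  t   CF        PV=CF/(1+0.065)^t    t·PV
  1         8.25         7.7465         7.7465
  2         8.25         7.2737        14.5474
  3         8.25         6.8298        20.4893
  4         8.25         6.4129        25.6517
  5         8.25         6.0215        30.1076
  6         8.25         5.6540        33.9240
  7         8.25         5.3089        37.1625
  8         8.25         4.9849        39.8793
  9         8.25         4.6807        42.1260
  10      108.25        57.6676       576.6759
  Σ                    112.5805       828.3101
P = 112.5805; D_Mac = 7.35749 yrs; D_mod = 6.90845 yrs.
DV01 ≈ 6.90845 × 112.5805 × 0.0001 = 0.077776.

C$0.078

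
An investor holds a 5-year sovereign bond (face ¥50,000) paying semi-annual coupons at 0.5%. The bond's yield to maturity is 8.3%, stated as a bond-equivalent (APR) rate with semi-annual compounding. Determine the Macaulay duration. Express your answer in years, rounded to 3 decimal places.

Periodic yield y = 0.0415. Discount each cash flow and weight by its period:
  t   CF        PV=CF/(1+0.0415)^t    t·PV
  1       125.00       120.0192       120.0192
  2       125.00       115.2369       230.4737
  3       125.00       110.6451       331.9353
  4       125.00       106.2363       424.9452
  5       125.00       102.0032       510.0158
  6       125.00        97.9387       587.6322
  7       125.00        94.0362       658.2534
  8       125.00        90.2892       722.3136
  9       125.00        86.6915       780.2235
  10   50,125.00    33,378.1024   333,781.0241
  Σ                 34,301.1987   338,146.8362
Price P = Σ PV = 34,301.1987.
Macaulay duration = Σ(t·PV) / P = 338,146.8362 / 34,301.1987 = 9.85816 half-year periods.
In years: 9.85816 / 2 = 4.92908 years.

4.929 years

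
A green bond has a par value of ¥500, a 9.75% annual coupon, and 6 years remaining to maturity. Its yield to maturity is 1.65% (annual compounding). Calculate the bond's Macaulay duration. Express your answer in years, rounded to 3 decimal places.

Periodic yield y = 0.0165. Discount each cash flow and weight by its year:
  t   CF        PV=CF/(1+0.0165)^t    t·PV
  1        48.75        47.9587        47.9587
  2        48.75        47.1802        94.3604
  3        48.75        46.4144       139.2431
  4        48.75        45.6610       182.6439
  5        48.75        44.9198       224.5989
  6       548.75       497.4280     2,984.5681
  Σ                    729.5620     3,673.3731
Price P = Σ PV = 729.5620.
Macaulay duration = Σ(t·PV) / P = 3,673.3731 / 729.5620 = 5.03504 years.

5.035 years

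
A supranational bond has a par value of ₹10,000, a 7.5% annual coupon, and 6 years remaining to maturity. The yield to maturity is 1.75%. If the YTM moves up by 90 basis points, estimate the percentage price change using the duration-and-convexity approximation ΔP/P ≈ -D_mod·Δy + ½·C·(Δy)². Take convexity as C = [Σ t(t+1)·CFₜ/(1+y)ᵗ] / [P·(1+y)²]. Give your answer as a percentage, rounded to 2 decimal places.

With y = 0.0175:
  t   CF        PV=CF/(1+0.0175)^t    t·PV        t(t+1)·PV
  1       750.00       737.1007       737.1007       1,474.2015
  2       750.00       724.4233     1,448.8467       4,346.5400
  3       750.00       711.9640     2,135.8919       8,543.5675
  4       750.00       699.7189     2,798.8755      13,994.3776
  5       750.00       687.6844     3,438.4220      20,630.5321
  6    10,750.00     9,687.2823    58,123.6939     406,865.8576
  Σ                 13,248.1736    68,682.8307     455,855.0762
P = 13,248.1736; D_Mac = 5.18432 yrs; D_mod = 5.09516 yrs; C = 33.23548.
Duration effect: -5.09516 × (+0.009) = -0.045856
Convexity effect: 0.5 × 33.23548 × (0.009)² = +0.0013460
ΔP/P ≈ -0.045856 + 0.0013460 = -0.044510 = -4.4510%.

-4.45%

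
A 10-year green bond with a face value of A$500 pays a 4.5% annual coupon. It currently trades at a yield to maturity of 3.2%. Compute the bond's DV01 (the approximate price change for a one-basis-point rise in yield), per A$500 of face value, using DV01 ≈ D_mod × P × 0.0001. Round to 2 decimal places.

A$0.45

Periodic yield y = 0.032.
  t   CF        PV=CF/(1+0.032)^t    t·PV
  1        22.50        21.8023        21.8023
  2        22.50        21.1263        42.2526
  3        22.50        20.4712        61.4136
  4        22.50        19.8364        79.3458
  5        22.50        19.2214        96.1068
  6        22.50        18.6253       111.7521
  7        22.50        18.0478       126.3347
  8        22.50        17.4882       139.9055
  9        22.50        16.9459       152.5133
  10      522.50       381.3198     3,813.1977
  Σ                    554.8847     4,644.6244
P = 554.8847; D_Mac = 8.37043 yrs; D_mod = 8.11088 yrs.
DV01 ≈ 8.11088 × 554.8847 × 0.0001 = 0.450061.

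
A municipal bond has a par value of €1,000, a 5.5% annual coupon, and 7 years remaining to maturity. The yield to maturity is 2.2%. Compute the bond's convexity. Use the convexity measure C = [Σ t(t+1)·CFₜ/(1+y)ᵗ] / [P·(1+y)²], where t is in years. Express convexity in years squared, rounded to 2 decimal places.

44.47

With y = 0.022:
  t   CF        PV=CF/(1+0.022)^t    t·PV        t(t+1)·PV
  1        55.00        53.8160        53.8160         107.6321
  2        55.00        52.6576       105.3152         315.9455
  3        55.00        51.5241       154.5722         618.2886
  4        55.00        50.4149       201.6597       1,008.2985
  5        55.00        49.3297       246.6484       1,479.8901
  6        55.00        48.2678       289.6067       2,027.2467
  7     1,055.00       905.9332     6,341.5326      50,732.2608
  Σ                  1,211.9433     7,393.1507      56,289.5622
P = 1,211.9433.
Convexity = Σ t(t+1)·PV / [P·(1+y)²] = 56,289.5622 / (1,211.9433 × 1.044484) = 44.46761.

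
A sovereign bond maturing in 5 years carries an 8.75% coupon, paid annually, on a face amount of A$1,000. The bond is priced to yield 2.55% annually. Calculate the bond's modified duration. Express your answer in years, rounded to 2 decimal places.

Periodic yield y = 0.0255. First find Macaulay duration:
  t   CF        PV=CF/(1+0.0255)^t    t·PV
  1        87.50        85.3242        85.3242
  2        87.50        83.2026       166.4051
  3        87.50        81.1337       243.4010
  4        87.50        79.1162       316.4648
  5     1,087.50       958.8506     4,794.2530
  Σ                  1,287.6272     5,605.8481
P = 1,287.6272; Macaulay duration = 5,605.8481 / 1,287.6272 = 4.35363 years.
Modified duration = D_Mac / (1 + y) = 4.35363 / 1.0255 = 4.24537 years.

4.25 years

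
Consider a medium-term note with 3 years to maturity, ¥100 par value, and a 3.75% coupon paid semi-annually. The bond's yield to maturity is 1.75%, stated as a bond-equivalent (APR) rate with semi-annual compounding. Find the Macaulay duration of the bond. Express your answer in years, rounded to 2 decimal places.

Periodic yield y = 0.00875. Discount each cash flow and weight by its period:
  t   CF        PV=CF/(1+0.00875)^t    t·PV
  1        1.875         1.8587         1.8587
  2        1.875         1.8426         3.6852
  3        1.875         1.8266         5.4799
  4        1.875         1.8108         7.2431
  5        1.875         1.7951         8.9754
  6      101.875        96.6866       580.1197
  Σ                    105.8205       607.3621
Price P = Σ PV = 105.8205.
Macaulay duration = Σ(t·PV) / P = 607.3621 / 105.8205 = 5.73955 half-year periods.
In years: 5.73955 / 2 = 2.86978 years.

2.87 years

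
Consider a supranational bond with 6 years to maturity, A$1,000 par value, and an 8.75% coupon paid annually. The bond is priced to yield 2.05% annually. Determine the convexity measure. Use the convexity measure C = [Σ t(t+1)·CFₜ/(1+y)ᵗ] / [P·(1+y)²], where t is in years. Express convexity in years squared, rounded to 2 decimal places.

With y = 0.0205:
  t   CF        PV=CF/(1+0.0205)^t    t·PV        t(t+1)·PV
  1        87.50        85.7423        85.7423         171.4846
  2        87.50        84.0199       168.0398         504.1193
  3        87.50        82.3321       246.9962         987.9848
  4        87.50        80.6782       322.7127       1,613.5633
  5        87.50        79.0575       395.2874       2,371.7246
  6     1,087.50       962.8335     5,777.0013      40,439.0088
  Σ                  1,374.6634     6,995.7796      46,087.8854
P = 1,374.6634.
Convexity = Σ t(t+1)·PV / [P·(1+y)²] = 46,087.8854 / (1,374.6634 × 1.041420) = 32.19322.

32.19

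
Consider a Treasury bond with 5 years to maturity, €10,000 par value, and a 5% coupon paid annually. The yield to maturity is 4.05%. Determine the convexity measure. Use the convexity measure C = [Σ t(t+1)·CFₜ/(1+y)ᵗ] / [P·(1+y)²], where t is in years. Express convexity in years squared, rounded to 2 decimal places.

With y = 0.0405:
  t   CF        PV=CF/(1+0.0405)^t    t·PV        t(t+1)·PV
  1       500.00       480.5382       480.5382         961.0764
  2       500.00       461.8339       923.6679       2,771.0036
  3       500.00       443.8577     1,331.5731       5,326.2923
  4       500.00       426.5812     1,706.3246       8,531.6231
  5    10,500.00     8,609.5188    43,047.5938     258,285.5626
  Σ                 10,422.3297    47,489.6975     275,875.5580
P = 10,422.3297.
Convexity = Σ t(t+1)·PV / [P·(1+y)²] = 275,875.5580 / (10,422.3297 × 1.082640) = 24.44918.

24.45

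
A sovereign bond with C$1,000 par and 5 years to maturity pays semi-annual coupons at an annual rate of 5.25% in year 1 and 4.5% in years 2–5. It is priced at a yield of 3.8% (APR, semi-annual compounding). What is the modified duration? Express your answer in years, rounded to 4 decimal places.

Periodic yield y = 0.019. First find Macaulay duration:
  t   CF        PV=CF/(1+0.019)^t    t·PV
  1        26.25        25.7605        25.7605
  2        26.25        25.2802        50.5605
  3        22.50        21.2647        63.7942
  4        22.50        20.8682        83.4730
  5        22.50        20.4791       102.3957
  6        22.50        20.0973       120.5837
  7        22.50        19.7226       138.0579
  8        22.50        19.3548       154.8385
  9        22.50        18.9939       170.9454
  10    1,022.50       847.0742     8,470.7424
  Σ                  1,038.8957     9,381.1518
P = 1,038.8957; Macaulay duration = 9,381.1518 / 1,038.8957 = 9.02993 half-year periods = 4.51496 years.
Modified duration = D_Mac / (1 + y) = 4.51496 / 1.019 = 4.43078 years.

4.4308 years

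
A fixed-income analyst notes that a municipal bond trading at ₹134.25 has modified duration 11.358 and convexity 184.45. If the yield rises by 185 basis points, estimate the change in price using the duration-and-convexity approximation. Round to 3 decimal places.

Duration effect: -D_mod·Δy = -11.358 × (+0.0185) = -0.210123
Convexity effect: ½·C·(Δy)² = 0.5 × 184.45 × (0.0185)² = +0.03156400625
ΔP/P ≈ -0.210123 + 0.03156400625 = -0.17855899375
ΔP ≈ 134.25 × (-0.17855899375) = -23.9715449109375.

-₹23.972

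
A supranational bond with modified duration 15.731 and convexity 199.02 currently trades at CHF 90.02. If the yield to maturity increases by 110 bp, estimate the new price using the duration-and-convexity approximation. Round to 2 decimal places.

CHF 75.53

Duration effect: -D_mod·Δy = -15.731 × (+0.011) = -0.173041
Convexity effect: ½·C·(Δy)² = 0.5 × 199.02 × (0.011)² = +0.01204071
ΔP/P ≈ -0.173041 + 0.01204071 = -0.16100029
New price ≈ 90.02 × (1 - 0.16100029) = 75.5267538942.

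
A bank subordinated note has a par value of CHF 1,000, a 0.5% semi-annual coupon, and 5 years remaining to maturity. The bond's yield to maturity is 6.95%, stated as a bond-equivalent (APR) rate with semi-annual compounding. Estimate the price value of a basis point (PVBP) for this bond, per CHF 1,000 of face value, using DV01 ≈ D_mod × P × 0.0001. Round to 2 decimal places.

CHF 0.35

Periodic yield y = 0.03475.
  t   CF        PV=CF/(1+0.03475)^t    t·PV
  1         2.50         2.4160         2.4160
  2         2.50         2.3349         4.6698
  3         2.50         2.2565         6.7695
  4         2.50         2.1807         8.7228
  5         2.50         2.1075        10.5374
  6         2.50         2.0367        12.2202
  7         2.50         1.9683        13.7781
  8         2.50         1.9022        15.2176
  9         2.50         1.8383        16.5449
  10    1,002.50       712.4100     7,124.1004
  Σ                    731.4512     7,214.9768
P = 731.4512; D_Mac = 9.86392 half-year periods = 4.93196 yrs; D_mod = 4.76633 yrs.
DV01 ≈ 4.76633 × 731.4512 × 0.0001 = 0.348634.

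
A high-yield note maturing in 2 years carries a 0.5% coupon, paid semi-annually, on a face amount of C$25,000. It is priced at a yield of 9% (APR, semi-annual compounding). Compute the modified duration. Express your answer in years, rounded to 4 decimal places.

1.9060 years

Periodic yield y = 0.045. First find Macaulay duration:
  t   CF        PV=CF/(1+0.045)^t    t·PV
  1        62.50        59.8086        59.8086
  2        62.50        57.2331       114.4662
  3        62.50        54.7685       164.3056
  4    25,062.50    21,016.4437    84,065.7747
  Σ                 21,188.2539    84,404.3552
P = 21,188.2539; Macaulay duration = 84,404.3552 / 21,188.2539 = 3.98354 half-year periods = 1.99177 years.
Modified duration = D_Mac / (1 + y) = 1.99177 / 1.045 = 1.90600 years.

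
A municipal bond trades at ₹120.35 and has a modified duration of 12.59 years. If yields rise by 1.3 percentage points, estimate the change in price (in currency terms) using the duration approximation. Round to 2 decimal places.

-₹19.70

Duration approximation: ΔP/P ≈ -D_mod · Δy = -12.59 × (+0.013) = -0.163670.
ΔP ≈ 120.35 × (-0.163670) = -19.6976845.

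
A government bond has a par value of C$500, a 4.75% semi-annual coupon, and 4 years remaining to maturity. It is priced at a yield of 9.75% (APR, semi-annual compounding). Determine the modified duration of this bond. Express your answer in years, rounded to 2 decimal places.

Periodic yield y = 0.04875. First find Macaulay duration:
  t   CF        PV=CF/(1+0.04875)^t    t·PV
  1       11.875        11.3230        11.3230
  2       11.875        10.7967        21.5933
  3       11.875        10.2948        30.8844
  4       11.875         9.8163        39.2650
  5       11.875         9.3600        46.7998
  6       11.875         8.9249        53.5492
  7       11.875         8.5100        59.5700
  8      511.875       349.7745     2,798.1959
  Σ                    418.8000     3,061.1806
P = 418.8000; Macaulay duration = 3,061.1806 / 418.8000 = 7.30941 half-year periods = 3.65470 years.
Modified duration = D_Mac / (1 + y) = 3.65470 / 1.04875 = 3.48482 years.

3.48 years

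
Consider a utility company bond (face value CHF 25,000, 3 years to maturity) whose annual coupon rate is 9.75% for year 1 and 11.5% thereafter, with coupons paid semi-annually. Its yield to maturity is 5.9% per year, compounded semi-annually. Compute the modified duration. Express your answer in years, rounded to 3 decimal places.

2.601 years

Periodic yield y = 0.0295. First find Macaulay duration:
  t   CF        PV=CF/(1+0.0295)^t    t·PV
  1     1,218.75     1,183.8271     1,183.8271
  2     1,218.75     1,149.9049     2,299.8098
  3     1,437.50     1,317.4338     3,952.3014
  4     1,437.50     1,279.6831     5,118.7326
  5     1,437.50     1,243.0142     6,215.0711
  6    26,437.50    22,205.5881   133,233.5284
  Σ                 28,379.4512   152,003.2704
P = 28,379.4512; Macaulay duration = 152,003.2704 / 28,379.4512 = 5.35610 half-year periods = 2.67805 years.
Modified duration = D_Mac / (1 + y) = 2.67805 / 1.0295 = 2.60131 years.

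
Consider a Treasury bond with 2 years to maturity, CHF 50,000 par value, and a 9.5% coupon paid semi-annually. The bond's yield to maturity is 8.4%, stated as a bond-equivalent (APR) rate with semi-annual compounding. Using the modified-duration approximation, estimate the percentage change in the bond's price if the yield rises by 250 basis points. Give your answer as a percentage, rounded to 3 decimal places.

Periodic yield y = 0.042. Modified duration first:
  t   CF        PV=CF/(1+0.042)^t    t·PV
  1     2,375.00     2,279.2706     2,279.2706
  2     2,375.00     2,187.3998     4,374.7997
  3     2,375.00     2,099.2321     6,297.6963
  4    52,375.00    44,427.6314   177,710.5256
  Σ                 50,993.5340   190,662.2922
P = 50,993.5340; D_Mac = 3.73895 half-year periods = 1.86948 yrs; D_mod = 1.86948/(1+0.042) = 1.79412 yrs.
ΔP/P ≈ -D_mod · Δy = -1.79412 × (+0.025) = -0.044853 = -4.4853%.

-4.485%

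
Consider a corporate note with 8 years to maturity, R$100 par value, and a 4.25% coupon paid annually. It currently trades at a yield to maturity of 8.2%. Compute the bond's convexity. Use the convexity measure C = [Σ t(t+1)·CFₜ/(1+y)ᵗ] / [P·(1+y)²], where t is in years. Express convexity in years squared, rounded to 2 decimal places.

With y = 0.082:
  t   CF        PV=CF/(1+0.082)^t    t·PV        t(t+1)·PV
  1         4.25         3.9279         3.9279           7.8558
  2         4.25         3.6302         7.2605          21.7814
  3         4.25         3.3551        10.0653          40.2614
  4         4.25         3.1008        12.4034          62.0169
  5         4.25         2.8658        14.3292          85.9753
  6         4.25         2.6487        15.8919         111.2435
  7         4.25         2.4479        17.1355         137.0838
  8       104.25        55.4955       443.9642       3,995.6779
  Σ                     77.4721       524.9779       4,461.8960
P = 77.4721.
Convexity = Σ t(t+1)·PV / [P·(1+y)²] = 4,461.8960 / (77.4721 × 1.170724) = 49.19488.

49.19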